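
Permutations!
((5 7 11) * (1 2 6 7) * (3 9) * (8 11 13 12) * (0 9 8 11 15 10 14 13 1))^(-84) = ((0 9 3 8 15 10 14 13 12 11 5)(1 2 6 7))^(-84) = (0 15 12 9 10 11 3 14 5 8 13)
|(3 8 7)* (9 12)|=6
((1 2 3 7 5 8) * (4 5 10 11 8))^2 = ((1 2 3 7 10 11 8)(4 5))^2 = (1 3 10 8 2 7 11)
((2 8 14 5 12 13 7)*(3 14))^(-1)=(2 7 13 12 5 14 3 8)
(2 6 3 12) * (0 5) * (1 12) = [5, 12, 6, 1, 4, 0, 3, 7, 8, 9, 10, 11, 2] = (0 5)(1 12 2 6 3)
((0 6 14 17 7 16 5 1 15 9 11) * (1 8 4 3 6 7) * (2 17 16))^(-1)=((0 7 2 17 1 15 9 11)(3 6 14 16 5 8 4))^(-1)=(0 11 9 15 1 17 2 7)(3 4 8 5 16 14 6)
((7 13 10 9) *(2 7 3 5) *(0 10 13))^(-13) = ((13)(0 10 9 3 5 2 7))^(-13) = (13)(0 10 9 3 5 2 7)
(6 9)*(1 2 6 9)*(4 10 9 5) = (1 2 6)(4 10 9 5) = [0, 2, 6, 3, 10, 4, 1, 7, 8, 5, 9]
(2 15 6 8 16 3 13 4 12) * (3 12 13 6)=(2 15 3 6 8 16 12)(4 13)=[0, 1, 15, 6, 13, 5, 8, 7, 16, 9, 10, 11, 2, 4, 14, 3, 12]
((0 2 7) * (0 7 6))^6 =(7)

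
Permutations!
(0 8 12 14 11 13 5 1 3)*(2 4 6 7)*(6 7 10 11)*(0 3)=(0 8 12 14 6 10 11 13 5 1)(2 4 7)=[8, 0, 4, 3, 7, 1, 10, 2, 12, 9, 11, 13, 14, 5, 6]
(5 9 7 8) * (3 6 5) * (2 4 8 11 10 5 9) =(2 4 8 3 6 9 7 11 10 5) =[0, 1, 4, 6, 8, 2, 9, 11, 3, 7, 5, 10]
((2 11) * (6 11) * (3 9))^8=((2 6 11)(3 9))^8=(2 11 6)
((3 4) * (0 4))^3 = ((0 4 3))^3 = (4)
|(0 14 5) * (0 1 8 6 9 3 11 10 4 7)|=12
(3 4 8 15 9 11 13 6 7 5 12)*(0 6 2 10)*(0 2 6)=(2 10)(3 4 8 15 9 11 13 6 7 5 12)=[0, 1, 10, 4, 8, 12, 7, 5, 15, 11, 2, 13, 3, 6, 14, 9]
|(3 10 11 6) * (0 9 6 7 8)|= |(0 9 6 3 10 11 7 8)|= 8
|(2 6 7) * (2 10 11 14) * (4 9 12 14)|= 9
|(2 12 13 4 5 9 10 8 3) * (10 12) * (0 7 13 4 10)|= 28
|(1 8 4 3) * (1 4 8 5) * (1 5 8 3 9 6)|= 6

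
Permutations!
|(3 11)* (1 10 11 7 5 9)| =7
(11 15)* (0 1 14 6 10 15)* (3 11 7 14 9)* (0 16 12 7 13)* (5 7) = (0 1 9 3 11 16 12 5 7 14 6 10 15 13) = [1, 9, 2, 11, 4, 7, 10, 14, 8, 3, 15, 16, 5, 0, 6, 13, 12]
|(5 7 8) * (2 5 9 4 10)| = 7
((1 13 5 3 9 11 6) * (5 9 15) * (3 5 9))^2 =(1 3 9 6 13 15 11)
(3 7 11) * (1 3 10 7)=(1 3)(7 11 10)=[0, 3, 2, 1, 4, 5, 6, 11, 8, 9, 7, 10]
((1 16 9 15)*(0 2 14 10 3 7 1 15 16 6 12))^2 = ((0 2 14 10 3 7 1 6 12)(9 16))^2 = (16)(0 14 3 1 12 2 10 7 6)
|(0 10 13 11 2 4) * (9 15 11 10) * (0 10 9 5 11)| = |(0 5 11 2 4 10 13 9 15)| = 9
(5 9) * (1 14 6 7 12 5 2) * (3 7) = (1 14 6 3 7 12 5 9 2) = [0, 14, 1, 7, 4, 9, 3, 12, 8, 2, 10, 11, 5, 13, 6]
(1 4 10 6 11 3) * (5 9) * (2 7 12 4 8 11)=(1 8 11 3)(2 7 12 4 10 6)(5 9)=[0, 8, 7, 1, 10, 9, 2, 12, 11, 5, 6, 3, 4]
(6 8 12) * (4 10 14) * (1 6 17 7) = (1 6 8 12 17 7)(4 10 14) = [0, 6, 2, 3, 10, 5, 8, 1, 12, 9, 14, 11, 17, 13, 4, 15, 16, 7]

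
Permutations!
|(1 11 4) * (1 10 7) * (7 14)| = |(1 11 4 10 14 7)| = 6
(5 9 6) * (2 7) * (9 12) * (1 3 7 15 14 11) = (1 3 7 2 15 14 11)(5 12 9 6) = [0, 3, 15, 7, 4, 12, 5, 2, 8, 6, 10, 1, 9, 13, 11, 14]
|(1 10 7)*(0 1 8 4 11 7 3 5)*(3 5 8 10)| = 9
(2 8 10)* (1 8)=(1 8 10 2)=[0, 8, 1, 3, 4, 5, 6, 7, 10, 9, 2]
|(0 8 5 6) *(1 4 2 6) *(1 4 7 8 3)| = 9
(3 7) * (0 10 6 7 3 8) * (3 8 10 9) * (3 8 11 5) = [9, 1, 2, 11, 4, 3, 7, 10, 0, 8, 6, 5] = (0 9 8)(3 11 5)(6 7 10)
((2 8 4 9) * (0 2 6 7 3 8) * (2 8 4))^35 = ((0 8 2)(3 4 9 6 7))^35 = (9)(0 2 8)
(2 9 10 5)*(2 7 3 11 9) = (3 11 9 10 5 7) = [0, 1, 2, 11, 4, 7, 6, 3, 8, 10, 5, 9]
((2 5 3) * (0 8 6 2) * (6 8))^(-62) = (8)(0 5 6 3 2)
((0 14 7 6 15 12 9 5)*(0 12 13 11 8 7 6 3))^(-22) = (0 11 14 8 6 7 15 3 13)(5 9 12)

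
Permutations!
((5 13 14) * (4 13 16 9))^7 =(4 13 14 5 16 9)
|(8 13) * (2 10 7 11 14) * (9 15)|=|(2 10 7 11 14)(8 13)(9 15)|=10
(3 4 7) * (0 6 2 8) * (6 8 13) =(0 8)(2 13 6)(3 4 7) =[8, 1, 13, 4, 7, 5, 2, 3, 0, 9, 10, 11, 12, 6]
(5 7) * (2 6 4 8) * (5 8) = (2 6 4 5 7 8) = [0, 1, 6, 3, 5, 7, 4, 8, 2]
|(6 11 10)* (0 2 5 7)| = |(0 2 5 7)(6 11 10)| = 12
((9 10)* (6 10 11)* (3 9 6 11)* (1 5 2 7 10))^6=(11)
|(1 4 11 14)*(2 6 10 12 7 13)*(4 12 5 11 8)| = 10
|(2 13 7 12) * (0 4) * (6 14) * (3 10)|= 4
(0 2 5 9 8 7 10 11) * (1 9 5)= [2, 9, 1, 3, 4, 5, 6, 10, 7, 8, 11, 0]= (0 2 1 9 8 7 10 11)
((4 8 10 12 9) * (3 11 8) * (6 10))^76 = ((3 11 8 6 10 12 9 4))^76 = (3 10)(4 6)(8 9)(11 12)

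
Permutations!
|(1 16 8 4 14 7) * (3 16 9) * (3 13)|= 9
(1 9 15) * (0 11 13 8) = (0 11 13 8)(1 9 15) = [11, 9, 2, 3, 4, 5, 6, 7, 0, 15, 10, 13, 12, 8, 14, 1]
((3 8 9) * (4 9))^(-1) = ((3 8 4 9))^(-1) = (3 9 4 8)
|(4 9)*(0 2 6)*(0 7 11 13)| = 6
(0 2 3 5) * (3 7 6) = [2, 1, 7, 5, 4, 0, 3, 6] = (0 2 7 6 3 5)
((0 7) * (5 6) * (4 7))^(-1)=(0 7 4)(5 6)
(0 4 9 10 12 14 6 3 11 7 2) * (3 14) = [4, 1, 0, 11, 9, 5, 14, 2, 8, 10, 12, 7, 3, 13, 6] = (0 4 9 10 12 3 11 7 2)(6 14)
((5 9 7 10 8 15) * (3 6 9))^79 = ((3 6 9 7 10 8 15 5))^79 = (3 5 15 8 10 7 9 6)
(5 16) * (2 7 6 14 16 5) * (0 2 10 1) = (0 2 7 6 14 16 10 1) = [2, 0, 7, 3, 4, 5, 14, 6, 8, 9, 1, 11, 12, 13, 16, 15, 10]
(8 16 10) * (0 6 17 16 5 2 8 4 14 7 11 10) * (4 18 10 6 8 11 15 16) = (0 8 5 2 11 6 17 4 14 7 15 16)(10 18) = [8, 1, 11, 3, 14, 2, 17, 15, 5, 9, 18, 6, 12, 13, 7, 16, 0, 4, 10]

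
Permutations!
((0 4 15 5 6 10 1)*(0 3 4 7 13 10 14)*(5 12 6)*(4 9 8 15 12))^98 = (0 8 7 15 13 4 10 12 1 6 3 14 9)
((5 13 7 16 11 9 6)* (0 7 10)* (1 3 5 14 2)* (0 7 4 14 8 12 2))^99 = (1 9 13 12 16 3 6 10 2 11 5 8 7) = ((0 4 14)(1 3 5 13 10 7 16 11 9 6 8 12 2))^99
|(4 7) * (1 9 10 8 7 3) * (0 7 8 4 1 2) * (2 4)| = 6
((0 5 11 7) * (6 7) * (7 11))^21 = ((0 5 7)(6 11))^21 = (6 11)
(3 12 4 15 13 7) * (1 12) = (1 12 4 15 13 7 3) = [0, 12, 2, 1, 15, 5, 6, 3, 8, 9, 10, 11, 4, 7, 14, 13]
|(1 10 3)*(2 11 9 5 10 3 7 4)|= |(1 3)(2 11 9 5 10 7 4)|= 14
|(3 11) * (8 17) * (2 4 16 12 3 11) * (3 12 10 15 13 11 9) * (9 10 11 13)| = 8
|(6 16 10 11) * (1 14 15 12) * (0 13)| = 4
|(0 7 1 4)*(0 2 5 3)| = 7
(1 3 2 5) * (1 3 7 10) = (1 7 10)(2 5 3) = [0, 7, 5, 2, 4, 3, 6, 10, 8, 9, 1]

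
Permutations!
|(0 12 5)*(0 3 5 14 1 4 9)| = 6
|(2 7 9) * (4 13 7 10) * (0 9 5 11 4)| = 20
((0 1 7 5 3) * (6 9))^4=(9)(0 3 5 7 1)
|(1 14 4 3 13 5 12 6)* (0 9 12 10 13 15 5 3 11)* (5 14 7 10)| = |(0 9 12 6 1 7 10 13 3 15 14 4 11)| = 13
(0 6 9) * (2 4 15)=[6, 1, 4, 3, 15, 5, 9, 7, 8, 0, 10, 11, 12, 13, 14, 2]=(0 6 9)(2 4 15)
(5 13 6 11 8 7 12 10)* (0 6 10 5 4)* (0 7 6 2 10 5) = [2, 1, 10, 3, 7, 13, 11, 12, 6, 9, 4, 8, 0, 5] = (0 2 10 4 7 12)(5 13)(6 11 8)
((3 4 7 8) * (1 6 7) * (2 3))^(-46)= ((1 6 7 8 2 3 4))^(-46)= (1 8 4 7 3 6 2)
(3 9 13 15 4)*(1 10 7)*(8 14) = (1 10 7)(3 9 13 15 4)(8 14) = [0, 10, 2, 9, 3, 5, 6, 1, 14, 13, 7, 11, 12, 15, 8, 4]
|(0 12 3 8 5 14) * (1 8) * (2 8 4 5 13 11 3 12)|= 10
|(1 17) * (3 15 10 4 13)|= |(1 17)(3 15 10 4 13)|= 10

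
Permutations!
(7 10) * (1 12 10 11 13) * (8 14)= (1 12 10 7 11 13)(8 14)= [0, 12, 2, 3, 4, 5, 6, 11, 14, 9, 7, 13, 10, 1, 8]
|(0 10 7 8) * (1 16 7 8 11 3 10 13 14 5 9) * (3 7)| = 10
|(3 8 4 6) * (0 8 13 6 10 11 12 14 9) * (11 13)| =11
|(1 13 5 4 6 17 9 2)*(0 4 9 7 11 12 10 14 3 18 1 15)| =17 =|(0 4 6 17 7 11 12 10 14 3 18 1 13 5 9 2 15)|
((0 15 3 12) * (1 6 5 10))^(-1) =((0 15 3 12)(1 6 5 10))^(-1) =(0 12 3 15)(1 10 5 6)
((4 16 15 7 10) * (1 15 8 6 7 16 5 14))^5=(1 7)(4 16)(5 8)(6 14)(10 15)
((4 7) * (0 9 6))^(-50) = (0 9 6)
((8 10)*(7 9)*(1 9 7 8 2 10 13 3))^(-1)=(1 3 13 8 9)(2 10)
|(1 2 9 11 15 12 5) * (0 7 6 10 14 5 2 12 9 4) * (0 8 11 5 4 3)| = 15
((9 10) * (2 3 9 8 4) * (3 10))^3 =(2 4 8 10)(3 9) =((2 10 8 4)(3 9))^3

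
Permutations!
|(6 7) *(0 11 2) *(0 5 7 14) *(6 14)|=|(0 11 2 5 7 14)|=6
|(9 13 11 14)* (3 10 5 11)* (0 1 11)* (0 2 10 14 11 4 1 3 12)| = 6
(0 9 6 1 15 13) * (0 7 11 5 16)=[9, 15, 2, 3, 4, 16, 1, 11, 8, 6, 10, 5, 12, 7, 14, 13, 0]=(0 9 6 1 15 13 7 11 5 16)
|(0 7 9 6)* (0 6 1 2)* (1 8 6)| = 7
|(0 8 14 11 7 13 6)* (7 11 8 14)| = 6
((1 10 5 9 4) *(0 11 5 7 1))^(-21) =(0 4 9 5 11)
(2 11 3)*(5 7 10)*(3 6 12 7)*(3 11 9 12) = (2 9 12 7 10 5 11 6 3) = [0, 1, 9, 2, 4, 11, 3, 10, 8, 12, 5, 6, 7]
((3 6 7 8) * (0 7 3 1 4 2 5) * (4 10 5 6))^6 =(10)(2 3)(4 6)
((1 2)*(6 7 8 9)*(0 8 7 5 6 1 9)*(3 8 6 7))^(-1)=(0 8 3 7 5 6)(1 9 2)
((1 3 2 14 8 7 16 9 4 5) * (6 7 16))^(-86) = ((1 3 2 14 8 16 9 4 5)(6 7))^(-86) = (1 8 5 14 4 2 9 3 16)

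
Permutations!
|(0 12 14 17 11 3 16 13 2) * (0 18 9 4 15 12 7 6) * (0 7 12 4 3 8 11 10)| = 30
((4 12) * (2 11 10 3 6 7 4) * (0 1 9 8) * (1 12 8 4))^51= ((0 12 2 11 10 3 6 7 1 9 4 8))^51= (0 11 6 9)(1 8 2 3)(4 12 10 7)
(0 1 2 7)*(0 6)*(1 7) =(0 7 6)(1 2) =[7, 2, 1, 3, 4, 5, 0, 6]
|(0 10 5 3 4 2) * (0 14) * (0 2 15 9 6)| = |(0 10 5 3 4 15 9 6)(2 14)| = 8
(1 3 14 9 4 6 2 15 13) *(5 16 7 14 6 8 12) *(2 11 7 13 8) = [0, 3, 15, 6, 2, 16, 11, 14, 12, 4, 10, 7, 5, 1, 9, 8, 13] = (1 3 6 11 7 14 9 4 2 15 8 12 5 16 13)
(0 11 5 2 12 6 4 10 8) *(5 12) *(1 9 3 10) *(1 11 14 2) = (0 14 2 5 1 9 3 10 8)(4 11 12 6) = [14, 9, 5, 10, 11, 1, 4, 7, 0, 3, 8, 12, 6, 13, 2]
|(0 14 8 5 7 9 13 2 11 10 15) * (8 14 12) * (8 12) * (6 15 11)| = 18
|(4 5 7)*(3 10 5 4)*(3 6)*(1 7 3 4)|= |(1 7 6 4)(3 10 5)|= 12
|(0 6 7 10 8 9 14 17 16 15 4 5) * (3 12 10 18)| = 15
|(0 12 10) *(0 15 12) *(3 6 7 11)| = |(3 6 7 11)(10 15 12)| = 12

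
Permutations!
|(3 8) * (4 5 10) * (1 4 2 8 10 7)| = |(1 4 5 7)(2 8 3 10)| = 4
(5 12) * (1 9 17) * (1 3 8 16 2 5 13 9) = (2 5 12 13 9 17 3 8 16) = [0, 1, 5, 8, 4, 12, 6, 7, 16, 17, 10, 11, 13, 9, 14, 15, 2, 3]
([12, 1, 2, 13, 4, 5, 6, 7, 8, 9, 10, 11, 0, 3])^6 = (13)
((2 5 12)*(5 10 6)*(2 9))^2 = ((2 10 6 5 12 9))^2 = (2 6 12)(5 9 10)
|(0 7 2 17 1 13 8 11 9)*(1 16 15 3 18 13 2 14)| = 14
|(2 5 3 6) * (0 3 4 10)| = 7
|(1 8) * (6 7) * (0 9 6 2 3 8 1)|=|(0 9 6 7 2 3 8)|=7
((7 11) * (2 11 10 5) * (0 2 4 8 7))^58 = (0 2 11)(4 10 8 5 7)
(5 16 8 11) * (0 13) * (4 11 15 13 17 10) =(0 17 10 4 11 5 16 8 15 13) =[17, 1, 2, 3, 11, 16, 6, 7, 15, 9, 4, 5, 12, 0, 14, 13, 8, 10]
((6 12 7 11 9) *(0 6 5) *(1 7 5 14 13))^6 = ((0 6 12 5)(1 7 11 9 14 13))^6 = (14)(0 12)(5 6)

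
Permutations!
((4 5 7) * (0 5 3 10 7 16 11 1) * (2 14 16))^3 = ((0 5 2 14 16 11 1)(3 10 7 4))^3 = (0 14 1 2 11 5 16)(3 4 7 10)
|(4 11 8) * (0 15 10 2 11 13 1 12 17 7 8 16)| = |(0 15 10 2 11 16)(1 12 17 7 8 4 13)| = 42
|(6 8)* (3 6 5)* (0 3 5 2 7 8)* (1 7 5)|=15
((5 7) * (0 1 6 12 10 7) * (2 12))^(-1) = ((0 1 6 2 12 10 7 5))^(-1) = (0 5 7 10 12 2 6 1)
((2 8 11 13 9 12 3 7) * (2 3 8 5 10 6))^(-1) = (2 6 10 5)(3 7)(8 12 9 13 11) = ((2 5 10 6)(3 7)(8 11 13 9 12))^(-1)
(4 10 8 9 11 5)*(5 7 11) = (4 10 8 9 5)(7 11) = [0, 1, 2, 3, 10, 4, 6, 11, 9, 5, 8, 7]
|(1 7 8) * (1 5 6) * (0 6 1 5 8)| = 5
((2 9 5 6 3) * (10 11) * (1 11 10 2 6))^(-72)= (1 9 11 5 2)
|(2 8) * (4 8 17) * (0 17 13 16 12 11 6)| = |(0 17 4 8 2 13 16 12 11 6)| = 10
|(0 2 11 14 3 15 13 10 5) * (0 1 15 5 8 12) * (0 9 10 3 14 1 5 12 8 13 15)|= |(15)(0 2 11 1)(3 12 9 10 13)|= 20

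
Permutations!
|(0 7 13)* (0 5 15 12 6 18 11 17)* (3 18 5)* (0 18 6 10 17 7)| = |(3 6 5 15 12 10 17 18 11 7 13)| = 11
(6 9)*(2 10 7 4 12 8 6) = (2 10 7 4 12 8 6 9) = [0, 1, 10, 3, 12, 5, 9, 4, 6, 2, 7, 11, 8]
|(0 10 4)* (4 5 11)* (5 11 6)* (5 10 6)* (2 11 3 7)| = 8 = |(0 6 10 3 7 2 11 4)|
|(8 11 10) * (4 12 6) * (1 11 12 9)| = 8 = |(1 11 10 8 12 6 4 9)|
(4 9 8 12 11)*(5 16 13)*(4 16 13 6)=(4 9 8 12 11 16 6)(5 13)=[0, 1, 2, 3, 9, 13, 4, 7, 12, 8, 10, 16, 11, 5, 14, 15, 6]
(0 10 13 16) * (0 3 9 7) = (0 10 13 16 3 9 7) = [10, 1, 2, 9, 4, 5, 6, 0, 8, 7, 13, 11, 12, 16, 14, 15, 3]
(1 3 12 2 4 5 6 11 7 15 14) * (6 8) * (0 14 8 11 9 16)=(0 14 1 3 12 2 4 5 11 7 15 8 6 9 16)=[14, 3, 4, 12, 5, 11, 9, 15, 6, 16, 10, 7, 2, 13, 1, 8, 0]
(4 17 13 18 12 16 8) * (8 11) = (4 17 13 18 12 16 11 8) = [0, 1, 2, 3, 17, 5, 6, 7, 4, 9, 10, 8, 16, 18, 14, 15, 11, 13, 12]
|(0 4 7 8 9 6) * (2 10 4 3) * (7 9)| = 14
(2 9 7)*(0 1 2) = [1, 2, 9, 3, 4, 5, 6, 0, 8, 7] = (0 1 2 9 7)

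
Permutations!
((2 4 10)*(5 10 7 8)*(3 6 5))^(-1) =(2 10 5 6 3 8 7 4)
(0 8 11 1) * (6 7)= (0 8 11 1)(6 7)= [8, 0, 2, 3, 4, 5, 7, 6, 11, 9, 10, 1]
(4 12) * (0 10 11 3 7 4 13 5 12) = (0 10 11 3 7 4)(5 12 13) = [10, 1, 2, 7, 0, 12, 6, 4, 8, 9, 11, 3, 13, 5]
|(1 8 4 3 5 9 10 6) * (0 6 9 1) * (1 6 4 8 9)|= 15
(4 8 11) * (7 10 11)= [0, 1, 2, 3, 8, 5, 6, 10, 7, 9, 11, 4]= (4 8 7 10 11)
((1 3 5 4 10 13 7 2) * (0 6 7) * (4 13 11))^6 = (0 5 1 7)(2 6 13 3)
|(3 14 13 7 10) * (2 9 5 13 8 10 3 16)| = 10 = |(2 9 5 13 7 3 14 8 10 16)|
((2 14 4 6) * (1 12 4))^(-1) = (1 14 2 6 4 12)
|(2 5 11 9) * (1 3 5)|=6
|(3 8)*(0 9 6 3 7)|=6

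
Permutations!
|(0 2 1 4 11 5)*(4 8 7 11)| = 7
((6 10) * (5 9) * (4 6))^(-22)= ((4 6 10)(5 9))^(-22)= (4 10 6)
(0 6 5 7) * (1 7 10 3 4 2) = (0 6 5 10 3 4 2 1 7) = [6, 7, 1, 4, 2, 10, 5, 0, 8, 9, 3]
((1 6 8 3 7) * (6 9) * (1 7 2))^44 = (1 6 3)(2 9 8)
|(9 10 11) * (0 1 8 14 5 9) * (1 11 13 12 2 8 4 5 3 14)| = |(0 11)(1 4 5 9 10 13 12 2 8)(3 14)| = 18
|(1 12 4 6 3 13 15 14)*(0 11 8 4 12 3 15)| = |(0 11 8 4 6 15 14 1 3 13)| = 10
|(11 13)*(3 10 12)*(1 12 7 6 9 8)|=8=|(1 12 3 10 7 6 9 8)(11 13)|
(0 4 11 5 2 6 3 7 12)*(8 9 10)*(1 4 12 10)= (0 12)(1 4 11 5 2 6 3 7 10 8 9)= [12, 4, 6, 7, 11, 2, 3, 10, 9, 1, 8, 5, 0]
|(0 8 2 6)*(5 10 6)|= 6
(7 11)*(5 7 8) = [0, 1, 2, 3, 4, 7, 6, 11, 5, 9, 10, 8] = (5 7 11 8)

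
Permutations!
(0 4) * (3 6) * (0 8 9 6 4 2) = [2, 1, 0, 4, 8, 5, 3, 7, 9, 6] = (0 2)(3 4 8 9 6)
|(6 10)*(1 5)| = |(1 5)(6 10)| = 2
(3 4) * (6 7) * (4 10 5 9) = (3 10 5 9 4)(6 7) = [0, 1, 2, 10, 3, 9, 7, 6, 8, 4, 5]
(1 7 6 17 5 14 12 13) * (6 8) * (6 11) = [0, 7, 2, 3, 4, 14, 17, 8, 11, 9, 10, 6, 13, 1, 12, 15, 16, 5] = (1 7 8 11 6 17 5 14 12 13)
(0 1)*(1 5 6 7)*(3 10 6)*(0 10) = (0 5 3)(1 10 6 7) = [5, 10, 2, 0, 4, 3, 7, 1, 8, 9, 6]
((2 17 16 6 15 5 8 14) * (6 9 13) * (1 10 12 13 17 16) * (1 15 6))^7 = (1 13 12 10)(2 14 8 5 15 17 9 16)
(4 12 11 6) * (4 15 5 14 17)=(4 12 11 6 15 5 14 17)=[0, 1, 2, 3, 12, 14, 15, 7, 8, 9, 10, 6, 11, 13, 17, 5, 16, 4]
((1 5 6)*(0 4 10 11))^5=((0 4 10 11)(1 5 6))^5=(0 4 10 11)(1 6 5)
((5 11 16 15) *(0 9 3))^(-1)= (0 3 9)(5 15 16 11)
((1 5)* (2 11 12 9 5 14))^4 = (1 12 14 9 2 5 11)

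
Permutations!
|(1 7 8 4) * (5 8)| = 5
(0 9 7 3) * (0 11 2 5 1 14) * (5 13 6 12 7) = (0 9 5 1 14)(2 13 6 12 7 3 11) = [9, 14, 13, 11, 4, 1, 12, 3, 8, 5, 10, 2, 7, 6, 0]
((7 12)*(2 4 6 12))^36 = (2 4 6 12 7)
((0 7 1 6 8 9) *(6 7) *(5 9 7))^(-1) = ((0 6 8 7 1 5 9))^(-1) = (0 9 5 1 7 8 6)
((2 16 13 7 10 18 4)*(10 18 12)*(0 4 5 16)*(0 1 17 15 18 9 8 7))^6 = ((0 4 2 1 17 15 18 5 16 13)(7 9 8)(10 12))^6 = (0 18 2 16 17)(1 13 15 4 5)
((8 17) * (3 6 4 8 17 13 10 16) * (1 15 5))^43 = ((17)(1 15 5)(3 6 4 8 13 10 16))^43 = (17)(1 15 5)(3 6 4 8 13 10 16)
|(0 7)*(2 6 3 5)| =4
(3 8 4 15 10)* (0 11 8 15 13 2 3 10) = [11, 1, 3, 15, 13, 5, 6, 7, 4, 9, 10, 8, 12, 2, 14, 0] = (0 11 8 4 13 2 3 15)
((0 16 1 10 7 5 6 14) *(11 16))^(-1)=(0 14 6 5 7 10 1 16 11)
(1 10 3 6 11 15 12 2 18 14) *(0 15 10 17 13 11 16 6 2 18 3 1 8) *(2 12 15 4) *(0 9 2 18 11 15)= (0 4 18 14 8 9 2 3 12 11 10 1 17 13 15)(6 16)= [4, 17, 3, 12, 18, 5, 16, 7, 9, 2, 1, 10, 11, 15, 8, 0, 6, 13, 14]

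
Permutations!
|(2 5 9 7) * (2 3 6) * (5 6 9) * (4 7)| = |(2 6)(3 9 4 7)| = 4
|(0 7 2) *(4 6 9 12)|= |(0 7 2)(4 6 9 12)|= 12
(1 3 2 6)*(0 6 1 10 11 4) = (0 6 10 11 4)(1 3 2) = [6, 3, 1, 2, 0, 5, 10, 7, 8, 9, 11, 4]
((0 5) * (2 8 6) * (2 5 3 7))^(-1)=((0 3 7 2 8 6 5))^(-1)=(0 5 6 8 2 7 3)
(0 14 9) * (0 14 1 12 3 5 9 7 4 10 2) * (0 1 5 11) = (0 5 9 14 7 4 10 2 1 12 3 11) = [5, 12, 1, 11, 10, 9, 6, 4, 8, 14, 2, 0, 3, 13, 7]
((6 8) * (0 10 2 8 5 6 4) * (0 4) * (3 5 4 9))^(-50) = ((0 10 2 8)(3 5 6 4 9))^(-50) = (0 2)(8 10)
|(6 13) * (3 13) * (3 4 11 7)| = |(3 13 6 4 11 7)| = 6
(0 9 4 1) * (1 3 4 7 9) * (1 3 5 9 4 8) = (0 3 8 1)(4 5 9 7) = [3, 0, 2, 8, 5, 9, 6, 4, 1, 7]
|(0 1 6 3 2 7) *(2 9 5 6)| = |(0 1 2 7)(3 9 5 6)| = 4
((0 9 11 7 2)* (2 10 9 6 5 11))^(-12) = ((0 6 5 11 7 10 9 2))^(-12) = (0 7)(2 11)(5 9)(6 10)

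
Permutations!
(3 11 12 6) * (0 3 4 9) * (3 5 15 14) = (0 5 15 14 3 11 12 6 4 9) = [5, 1, 2, 11, 9, 15, 4, 7, 8, 0, 10, 12, 6, 13, 3, 14]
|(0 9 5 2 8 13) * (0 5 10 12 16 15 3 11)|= |(0 9 10 12 16 15 3 11)(2 8 13 5)|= 8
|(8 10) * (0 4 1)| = 6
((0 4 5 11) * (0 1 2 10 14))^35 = ((0 4 5 11 1 2 10 14))^35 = (0 11 10 4 1 14 5 2)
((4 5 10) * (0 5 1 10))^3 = ((0 5)(1 10 4))^3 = (10)(0 5)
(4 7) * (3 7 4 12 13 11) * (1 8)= [0, 8, 2, 7, 4, 5, 6, 12, 1, 9, 10, 3, 13, 11]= (1 8)(3 7 12 13 11)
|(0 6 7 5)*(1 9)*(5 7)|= |(0 6 5)(1 9)|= 6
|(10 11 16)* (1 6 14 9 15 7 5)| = 21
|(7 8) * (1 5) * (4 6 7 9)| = |(1 5)(4 6 7 8 9)| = 10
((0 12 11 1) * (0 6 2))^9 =(0 1)(2 11)(6 12) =((0 12 11 1 6 2))^9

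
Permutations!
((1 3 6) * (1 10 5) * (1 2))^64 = (1 5 6)(2 10 3) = ((1 3 6 10 5 2))^64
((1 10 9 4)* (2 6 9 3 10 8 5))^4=(10)(1 6 8 9 5 4 2)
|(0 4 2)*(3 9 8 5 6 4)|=|(0 3 9 8 5 6 4 2)|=8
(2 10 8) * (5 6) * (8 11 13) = [0, 1, 10, 3, 4, 6, 5, 7, 2, 9, 11, 13, 12, 8] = (2 10 11 13 8)(5 6)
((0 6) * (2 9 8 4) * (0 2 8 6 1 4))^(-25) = ((0 1 4 8)(2 9 6))^(-25) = (0 8 4 1)(2 6 9)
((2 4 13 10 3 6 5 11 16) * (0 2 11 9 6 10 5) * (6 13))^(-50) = ((0 2 4 6)(3 10)(5 9 13)(11 16))^(-50) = (16)(0 4)(2 6)(5 9 13)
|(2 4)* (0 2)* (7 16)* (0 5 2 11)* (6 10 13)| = |(0 11)(2 4 5)(6 10 13)(7 16)| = 6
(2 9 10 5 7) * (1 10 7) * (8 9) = [0, 10, 8, 3, 4, 1, 6, 2, 9, 7, 5] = (1 10 5)(2 8 9 7)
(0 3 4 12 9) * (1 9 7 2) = (0 3 4 12 7 2 1 9) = [3, 9, 1, 4, 12, 5, 6, 2, 8, 0, 10, 11, 7]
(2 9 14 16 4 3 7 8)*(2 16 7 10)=(2 9 14 7 8 16 4 3 10)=[0, 1, 9, 10, 3, 5, 6, 8, 16, 14, 2, 11, 12, 13, 7, 15, 4]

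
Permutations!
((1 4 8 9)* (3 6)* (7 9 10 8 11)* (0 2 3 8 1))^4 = ((0 2 3 6 8 10 1 4 11 7 9))^4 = (0 8 11 2 10 7 3 1 9 6 4)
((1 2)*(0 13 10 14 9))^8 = ((0 13 10 14 9)(1 2))^8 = (0 14 13 9 10)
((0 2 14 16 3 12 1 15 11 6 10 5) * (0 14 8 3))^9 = (0 10 1 2 5 15 8 14 11 3 16 6 12) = ((0 2 8 3 12 1 15 11 6 10 5 14 16))^9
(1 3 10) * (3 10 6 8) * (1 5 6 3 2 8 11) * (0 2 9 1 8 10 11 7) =(0 2 10 5 6 7)(1 11 8 9) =[2, 11, 10, 3, 4, 6, 7, 0, 9, 1, 5, 8]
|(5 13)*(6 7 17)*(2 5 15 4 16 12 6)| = 10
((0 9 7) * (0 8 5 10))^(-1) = (0 10 5 8 7 9)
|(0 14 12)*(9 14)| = 4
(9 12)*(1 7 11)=(1 7 11)(9 12)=[0, 7, 2, 3, 4, 5, 6, 11, 8, 12, 10, 1, 9]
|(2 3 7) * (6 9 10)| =3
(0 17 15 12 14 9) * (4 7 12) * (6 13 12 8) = (0 17 15 4 7 8 6 13 12 14 9) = [17, 1, 2, 3, 7, 5, 13, 8, 6, 0, 10, 11, 14, 12, 9, 4, 16, 15]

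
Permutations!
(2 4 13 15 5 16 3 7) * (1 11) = (1 11)(2 4 13 15 5 16 3 7) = [0, 11, 4, 7, 13, 16, 6, 2, 8, 9, 10, 1, 12, 15, 14, 5, 3]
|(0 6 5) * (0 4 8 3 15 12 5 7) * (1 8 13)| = 24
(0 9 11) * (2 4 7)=[9, 1, 4, 3, 7, 5, 6, 2, 8, 11, 10, 0]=(0 9 11)(2 4 7)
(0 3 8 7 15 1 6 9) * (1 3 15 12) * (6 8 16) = (0 15 3 16 6 9)(1 8 7 12) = [15, 8, 2, 16, 4, 5, 9, 12, 7, 0, 10, 11, 1, 13, 14, 3, 6]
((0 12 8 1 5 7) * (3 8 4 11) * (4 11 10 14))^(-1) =((0 12 11 3 8 1 5 7)(4 10 14))^(-1) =(0 7 5 1 8 3 11 12)(4 14 10)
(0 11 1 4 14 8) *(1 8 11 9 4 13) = (0 9 4 14 11 8)(1 13) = [9, 13, 2, 3, 14, 5, 6, 7, 0, 4, 10, 8, 12, 1, 11]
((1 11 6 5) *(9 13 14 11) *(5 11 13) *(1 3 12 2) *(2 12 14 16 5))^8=((1 9 2)(3 14 13 16 5)(6 11))^8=(1 2 9)(3 16 14 5 13)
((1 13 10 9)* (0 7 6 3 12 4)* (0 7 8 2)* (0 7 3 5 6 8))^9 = (1 13 10 9)(5 6)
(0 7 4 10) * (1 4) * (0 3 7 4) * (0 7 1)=[4, 7, 2, 1, 10, 5, 6, 0, 8, 9, 3]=(0 4 10 3 1 7)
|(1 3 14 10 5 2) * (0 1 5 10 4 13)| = 6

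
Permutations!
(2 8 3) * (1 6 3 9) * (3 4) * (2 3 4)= [0, 6, 8, 3, 4, 5, 2, 7, 9, 1]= (1 6 2 8 9)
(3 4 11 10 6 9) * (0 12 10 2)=(0 12 10 6 9 3 4 11 2)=[12, 1, 0, 4, 11, 5, 9, 7, 8, 3, 6, 2, 10]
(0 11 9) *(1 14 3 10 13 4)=(0 11 9)(1 14 3 10 13 4)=[11, 14, 2, 10, 1, 5, 6, 7, 8, 0, 13, 9, 12, 4, 3]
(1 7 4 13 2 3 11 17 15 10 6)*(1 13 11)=(1 7 4 11 17 15 10 6 13 2 3)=[0, 7, 3, 1, 11, 5, 13, 4, 8, 9, 6, 17, 12, 2, 14, 10, 16, 15]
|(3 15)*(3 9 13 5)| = 5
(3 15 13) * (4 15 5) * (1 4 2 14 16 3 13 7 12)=(1 4 15 7 12)(2 14 16 3 5)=[0, 4, 14, 5, 15, 2, 6, 12, 8, 9, 10, 11, 1, 13, 16, 7, 3]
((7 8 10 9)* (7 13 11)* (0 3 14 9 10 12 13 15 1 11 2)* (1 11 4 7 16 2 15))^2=(0 14 1 7 12 15 16)(2 3 9 4 8 13 11)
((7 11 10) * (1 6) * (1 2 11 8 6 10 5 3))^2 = (1 7 6 11 3 10 8 2 5)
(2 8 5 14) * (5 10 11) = [0, 1, 8, 3, 4, 14, 6, 7, 10, 9, 11, 5, 12, 13, 2] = (2 8 10 11 5 14)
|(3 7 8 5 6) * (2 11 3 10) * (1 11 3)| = |(1 11)(2 3 7 8 5 6 10)| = 14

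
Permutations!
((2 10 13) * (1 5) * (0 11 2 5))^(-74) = (0 10 1 2 5 11 13)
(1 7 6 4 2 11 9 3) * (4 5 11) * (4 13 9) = [0, 7, 13, 1, 2, 11, 5, 6, 8, 3, 10, 4, 12, 9] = (1 7 6 5 11 4 2 13 9 3)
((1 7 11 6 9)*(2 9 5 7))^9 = (5 7 11 6)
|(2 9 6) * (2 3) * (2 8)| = |(2 9 6 3 8)| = 5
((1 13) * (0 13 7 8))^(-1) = ((0 13 1 7 8))^(-1) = (0 8 7 1 13)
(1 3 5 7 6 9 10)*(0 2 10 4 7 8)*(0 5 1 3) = (0 2 10 3 1)(4 7 6 9)(5 8) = [2, 0, 10, 1, 7, 8, 9, 6, 5, 4, 3]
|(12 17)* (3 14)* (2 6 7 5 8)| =|(2 6 7 5 8)(3 14)(12 17)| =10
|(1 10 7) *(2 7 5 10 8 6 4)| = 6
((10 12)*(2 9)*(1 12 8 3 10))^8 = (12)(3 8 10)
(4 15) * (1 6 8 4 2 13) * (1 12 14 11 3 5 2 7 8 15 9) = (1 6 15 7 8 4 9)(2 13 12 14 11 3 5) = [0, 6, 13, 5, 9, 2, 15, 8, 4, 1, 10, 3, 14, 12, 11, 7]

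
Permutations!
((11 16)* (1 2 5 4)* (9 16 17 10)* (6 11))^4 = (6 9 17)(10 11 16)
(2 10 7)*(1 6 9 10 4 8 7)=(1 6 9 10)(2 4 8 7)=[0, 6, 4, 3, 8, 5, 9, 2, 7, 10, 1]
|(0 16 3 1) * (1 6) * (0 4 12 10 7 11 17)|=11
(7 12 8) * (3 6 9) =[0, 1, 2, 6, 4, 5, 9, 12, 7, 3, 10, 11, 8] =(3 6 9)(7 12 8)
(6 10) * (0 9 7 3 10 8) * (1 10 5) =[9, 10, 2, 5, 4, 1, 8, 3, 0, 7, 6] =(0 9 7 3 5 1 10 6 8)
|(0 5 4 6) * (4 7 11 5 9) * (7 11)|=4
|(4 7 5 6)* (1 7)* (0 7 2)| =7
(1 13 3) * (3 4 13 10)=(1 10 3)(4 13)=[0, 10, 2, 1, 13, 5, 6, 7, 8, 9, 3, 11, 12, 4]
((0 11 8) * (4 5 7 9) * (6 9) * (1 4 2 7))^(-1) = ((0 11 8)(1 4 5)(2 7 6 9))^(-1) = (0 8 11)(1 5 4)(2 9 6 7)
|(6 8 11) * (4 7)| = |(4 7)(6 8 11)| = 6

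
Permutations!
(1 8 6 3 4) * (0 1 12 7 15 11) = (0 1 8 6 3 4 12 7 15 11) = [1, 8, 2, 4, 12, 5, 3, 15, 6, 9, 10, 0, 7, 13, 14, 11]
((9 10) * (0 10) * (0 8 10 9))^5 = (0 9 8 10)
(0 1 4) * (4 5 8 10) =(0 1 5 8 10 4) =[1, 5, 2, 3, 0, 8, 6, 7, 10, 9, 4]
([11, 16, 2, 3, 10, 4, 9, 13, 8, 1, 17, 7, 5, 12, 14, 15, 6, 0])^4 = (0 12 17 13 10 7 4 11 5)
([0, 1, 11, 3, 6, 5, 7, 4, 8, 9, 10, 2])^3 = [0, 1, 11, 3, 4, 5, 6, 7, 8, 9, 10, 2]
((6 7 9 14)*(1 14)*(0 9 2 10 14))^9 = ((0 9 1)(2 10 14 6 7))^9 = (2 7 6 14 10)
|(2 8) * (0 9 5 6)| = 4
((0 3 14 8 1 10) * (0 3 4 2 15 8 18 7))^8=((0 4 2 15 8 1 10 3 14 18 7))^8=(0 14 1 2 7 3 8 4 18 10 15)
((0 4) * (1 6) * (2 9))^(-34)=(9)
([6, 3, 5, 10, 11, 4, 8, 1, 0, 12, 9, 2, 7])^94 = [6, 12, 4, 7, 2, 11, 8, 9, 0, 3, 1, 5, 10]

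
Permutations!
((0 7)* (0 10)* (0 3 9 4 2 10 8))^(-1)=((0 7 8)(2 10 3 9 4))^(-1)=(0 8 7)(2 4 9 3 10)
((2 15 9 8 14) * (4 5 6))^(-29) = (2 15 9 8 14)(4 5 6)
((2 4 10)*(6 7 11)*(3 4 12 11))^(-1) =((2 12 11 6 7 3 4 10))^(-1) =(2 10 4 3 7 6 11 12)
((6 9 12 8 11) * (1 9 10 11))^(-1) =(1 8 12 9)(6 11 10)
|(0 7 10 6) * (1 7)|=|(0 1 7 10 6)|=5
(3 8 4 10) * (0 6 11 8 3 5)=(0 6 11 8 4 10 5)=[6, 1, 2, 3, 10, 0, 11, 7, 4, 9, 5, 8]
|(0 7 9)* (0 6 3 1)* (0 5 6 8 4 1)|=9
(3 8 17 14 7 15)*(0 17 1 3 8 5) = (0 17 14 7 15 8 1 3 5) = [17, 3, 2, 5, 4, 0, 6, 15, 1, 9, 10, 11, 12, 13, 7, 8, 16, 14]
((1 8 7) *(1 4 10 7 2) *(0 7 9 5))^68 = ((0 7 4 10 9 5)(1 8 2))^68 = (0 4 9)(1 2 8)(5 7 10)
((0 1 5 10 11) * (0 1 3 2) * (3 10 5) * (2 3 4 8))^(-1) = ((0 10 11 1 4 8 2))^(-1) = (0 2 8 4 1 11 10)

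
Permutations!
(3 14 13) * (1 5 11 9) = (1 5 11 9)(3 14 13) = [0, 5, 2, 14, 4, 11, 6, 7, 8, 1, 10, 9, 12, 3, 13]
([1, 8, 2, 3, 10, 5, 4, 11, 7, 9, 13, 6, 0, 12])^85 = (0 6)(1 4)(7 13)(8 10)(11 12)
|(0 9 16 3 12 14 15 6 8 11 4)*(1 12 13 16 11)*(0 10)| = 30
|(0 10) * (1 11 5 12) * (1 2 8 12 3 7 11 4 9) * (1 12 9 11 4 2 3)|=|(0 10)(1 2 8 9 12 3 7 4 11 5)|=10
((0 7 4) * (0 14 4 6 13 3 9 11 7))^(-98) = ((3 9 11 7 6 13)(4 14))^(-98) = (14)(3 6 11)(7 9 13)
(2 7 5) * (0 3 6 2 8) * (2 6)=(0 3 2 7 5 8)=[3, 1, 7, 2, 4, 8, 6, 5, 0]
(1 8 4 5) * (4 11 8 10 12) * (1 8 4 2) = (1 10 12 2)(4 5 8 11) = [0, 10, 1, 3, 5, 8, 6, 7, 11, 9, 12, 4, 2]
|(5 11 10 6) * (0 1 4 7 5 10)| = 6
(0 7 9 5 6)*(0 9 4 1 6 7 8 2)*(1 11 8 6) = (0 6 9 5 7 4 11 8 2) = [6, 1, 0, 3, 11, 7, 9, 4, 2, 5, 10, 8]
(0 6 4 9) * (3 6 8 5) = (0 8 5 3 6 4 9) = [8, 1, 2, 6, 9, 3, 4, 7, 5, 0]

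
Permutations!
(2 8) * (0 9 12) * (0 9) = (2 8)(9 12) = [0, 1, 8, 3, 4, 5, 6, 7, 2, 12, 10, 11, 9]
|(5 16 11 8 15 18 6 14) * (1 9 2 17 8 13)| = |(1 9 2 17 8 15 18 6 14 5 16 11 13)| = 13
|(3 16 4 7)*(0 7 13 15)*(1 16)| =8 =|(0 7 3 1 16 4 13 15)|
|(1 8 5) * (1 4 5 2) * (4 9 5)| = |(1 8 2)(5 9)| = 6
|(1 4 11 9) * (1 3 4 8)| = |(1 8)(3 4 11 9)| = 4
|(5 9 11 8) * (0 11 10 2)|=|(0 11 8 5 9 10 2)|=7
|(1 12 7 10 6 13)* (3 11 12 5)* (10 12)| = |(1 5 3 11 10 6 13)(7 12)| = 14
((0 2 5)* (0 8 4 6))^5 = (0 6 4 8 5 2)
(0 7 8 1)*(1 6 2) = (0 7 8 6 2 1) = [7, 0, 1, 3, 4, 5, 2, 8, 6]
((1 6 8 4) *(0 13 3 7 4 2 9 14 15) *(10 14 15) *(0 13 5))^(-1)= (0 5)(1 4 7 3 13 15 9 2 8 6)(10 14)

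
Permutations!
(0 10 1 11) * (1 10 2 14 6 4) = [2, 11, 14, 3, 1, 5, 4, 7, 8, 9, 10, 0, 12, 13, 6] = (0 2 14 6 4 1 11)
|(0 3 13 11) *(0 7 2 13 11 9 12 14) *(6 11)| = |(0 3 6 11 7 2 13 9 12 14)| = 10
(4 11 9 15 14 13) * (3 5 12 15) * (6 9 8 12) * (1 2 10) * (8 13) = (1 2 10)(3 5 6 9)(4 11 13)(8 12 15 14) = [0, 2, 10, 5, 11, 6, 9, 7, 12, 3, 1, 13, 15, 4, 8, 14]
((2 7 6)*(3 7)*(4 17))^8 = (17)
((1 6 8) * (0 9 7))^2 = ((0 9 7)(1 6 8))^2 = (0 7 9)(1 8 6)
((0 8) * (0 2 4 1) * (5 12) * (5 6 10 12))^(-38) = (0 2 1 8 4)(6 10 12)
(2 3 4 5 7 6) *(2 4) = (2 3)(4 5 7 6) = [0, 1, 3, 2, 5, 7, 4, 6]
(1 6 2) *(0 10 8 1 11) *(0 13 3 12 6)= [10, 0, 11, 12, 4, 5, 2, 7, 1, 9, 8, 13, 6, 3]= (0 10 8 1)(2 11 13 3 12 6)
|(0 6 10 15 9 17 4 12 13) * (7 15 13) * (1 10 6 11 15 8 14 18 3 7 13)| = |(0 11 15 9 17 4 12 13)(1 10)(3 7 8 14 18)| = 40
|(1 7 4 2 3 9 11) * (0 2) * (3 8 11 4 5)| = |(0 2 8 11 1 7 5 3 9 4)| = 10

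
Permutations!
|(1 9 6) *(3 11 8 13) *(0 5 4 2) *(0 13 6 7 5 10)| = |(0 10)(1 9 7 5 4 2 13 3 11 8 6)| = 22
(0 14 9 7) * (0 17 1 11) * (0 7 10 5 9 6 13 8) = (0 14 6 13 8)(1 11 7 17)(5 9 10) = [14, 11, 2, 3, 4, 9, 13, 17, 0, 10, 5, 7, 12, 8, 6, 15, 16, 1]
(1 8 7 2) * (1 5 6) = [0, 8, 5, 3, 4, 6, 1, 2, 7] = (1 8 7 2 5 6)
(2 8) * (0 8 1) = [8, 0, 1, 3, 4, 5, 6, 7, 2] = (0 8 2 1)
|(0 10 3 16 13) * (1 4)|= |(0 10 3 16 13)(1 4)|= 10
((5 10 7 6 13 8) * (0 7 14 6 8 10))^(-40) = ((0 7 8 5)(6 13 10 14))^(-40) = (14)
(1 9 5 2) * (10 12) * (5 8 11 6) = (1 9 8 11 6 5 2)(10 12) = [0, 9, 1, 3, 4, 2, 5, 7, 11, 8, 12, 6, 10]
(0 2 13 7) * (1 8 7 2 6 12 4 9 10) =(0 6 12 4 9 10 1 8 7)(2 13) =[6, 8, 13, 3, 9, 5, 12, 0, 7, 10, 1, 11, 4, 2]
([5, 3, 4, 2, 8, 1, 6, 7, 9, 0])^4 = [2, 8, 0, 9, 5, 4, 6, 7, 1, 3]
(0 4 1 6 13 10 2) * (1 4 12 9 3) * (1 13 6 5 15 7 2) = [12, 5, 0, 13, 4, 15, 6, 2, 8, 3, 1, 11, 9, 10, 14, 7] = (0 12 9 3 13 10 1 5 15 7 2)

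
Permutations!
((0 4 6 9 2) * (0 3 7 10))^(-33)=(0 10 7 3 2 9 6 4)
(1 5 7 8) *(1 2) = [0, 5, 1, 3, 4, 7, 6, 8, 2] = (1 5 7 8 2)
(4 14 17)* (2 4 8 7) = (2 4 14 17 8 7) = [0, 1, 4, 3, 14, 5, 6, 2, 7, 9, 10, 11, 12, 13, 17, 15, 16, 8]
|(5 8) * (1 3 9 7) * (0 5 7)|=|(0 5 8 7 1 3 9)|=7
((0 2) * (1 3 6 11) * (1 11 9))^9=(11)(0 2)(1 3 6 9)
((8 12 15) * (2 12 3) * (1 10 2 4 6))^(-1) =(1 6 4 3 8 15 12 2 10)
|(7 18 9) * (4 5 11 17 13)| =|(4 5 11 17 13)(7 18 9)| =15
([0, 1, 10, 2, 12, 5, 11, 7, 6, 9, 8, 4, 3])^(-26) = (2 12 11 8)(3 4 6 10)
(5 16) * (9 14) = [0, 1, 2, 3, 4, 16, 6, 7, 8, 14, 10, 11, 12, 13, 9, 15, 5] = (5 16)(9 14)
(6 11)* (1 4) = (1 4)(6 11) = [0, 4, 2, 3, 1, 5, 11, 7, 8, 9, 10, 6]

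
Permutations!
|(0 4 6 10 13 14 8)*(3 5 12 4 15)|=|(0 15 3 5 12 4 6 10 13 14 8)|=11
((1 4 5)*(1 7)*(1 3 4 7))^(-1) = (1 5 4 3 7)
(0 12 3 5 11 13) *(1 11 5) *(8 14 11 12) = (0 8 14 11 13)(1 12 3) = [8, 12, 2, 1, 4, 5, 6, 7, 14, 9, 10, 13, 3, 0, 11]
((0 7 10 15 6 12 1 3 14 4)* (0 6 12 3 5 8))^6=((0 7 10 15 12 1 5 8)(3 14 4 6))^6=(0 5 12 10)(1 15 7 8)(3 4)(6 14)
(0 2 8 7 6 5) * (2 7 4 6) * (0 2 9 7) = [0, 1, 8, 3, 6, 2, 5, 9, 4, 7] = (2 8 4 6 5)(7 9)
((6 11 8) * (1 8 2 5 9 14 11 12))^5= (14)(1 8 6 12)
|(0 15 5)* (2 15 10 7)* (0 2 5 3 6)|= |(0 10 7 5 2 15 3 6)|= 8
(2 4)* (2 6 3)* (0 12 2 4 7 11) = (0 12 2 7 11)(3 4 6) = [12, 1, 7, 4, 6, 5, 3, 11, 8, 9, 10, 0, 2]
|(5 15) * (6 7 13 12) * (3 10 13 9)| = |(3 10 13 12 6 7 9)(5 15)| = 14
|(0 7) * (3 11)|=2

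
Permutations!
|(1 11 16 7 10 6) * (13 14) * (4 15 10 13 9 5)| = 12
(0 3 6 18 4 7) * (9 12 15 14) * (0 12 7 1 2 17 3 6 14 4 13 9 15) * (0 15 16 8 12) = (0 6 18 13 9 7)(1 2 17 3 14 16 8 12 15 4) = [6, 2, 17, 14, 1, 5, 18, 0, 12, 7, 10, 11, 15, 9, 16, 4, 8, 3, 13]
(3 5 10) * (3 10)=(10)(3 5)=[0, 1, 2, 5, 4, 3, 6, 7, 8, 9, 10]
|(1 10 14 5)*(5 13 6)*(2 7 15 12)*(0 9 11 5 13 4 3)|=|(0 9 11 5 1 10 14 4 3)(2 7 15 12)(6 13)|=36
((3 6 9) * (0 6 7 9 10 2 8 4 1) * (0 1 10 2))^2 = ((0 6 2 8 4 10)(3 7 9))^2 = (0 2 4)(3 9 7)(6 8 10)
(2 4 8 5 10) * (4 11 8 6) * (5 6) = [0, 1, 11, 3, 5, 10, 4, 7, 6, 9, 2, 8] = (2 11 8 6 4 5 10)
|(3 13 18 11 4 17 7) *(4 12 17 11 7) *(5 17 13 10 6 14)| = 12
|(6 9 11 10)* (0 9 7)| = 6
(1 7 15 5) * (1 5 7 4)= (1 4)(7 15)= [0, 4, 2, 3, 1, 5, 6, 15, 8, 9, 10, 11, 12, 13, 14, 7]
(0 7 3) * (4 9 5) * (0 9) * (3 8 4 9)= (0 7 8 4)(5 9)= [7, 1, 2, 3, 0, 9, 6, 8, 4, 5]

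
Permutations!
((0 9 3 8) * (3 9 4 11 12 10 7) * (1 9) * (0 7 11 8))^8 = ((0 4 8 7 3)(1 9)(10 11 12))^8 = (0 7 4 3 8)(10 12 11)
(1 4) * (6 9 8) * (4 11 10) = [0, 11, 2, 3, 1, 5, 9, 7, 6, 8, 4, 10] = (1 11 10 4)(6 9 8)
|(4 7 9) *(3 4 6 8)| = 6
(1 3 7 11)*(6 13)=(1 3 7 11)(6 13)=[0, 3, 2, 7, 4, 5, 13, 11, 8, 9, 10, 1, 12, 6]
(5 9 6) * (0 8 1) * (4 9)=(0 8 1)(4 9 6 5)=[8, 0, 2, 3, 9, 4, 5, 7, 1, 6]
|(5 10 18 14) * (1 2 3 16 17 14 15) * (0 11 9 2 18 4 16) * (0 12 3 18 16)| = |(0 11 9 2 18 15 1 16 17 14 5 10 4)(3 12)| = 26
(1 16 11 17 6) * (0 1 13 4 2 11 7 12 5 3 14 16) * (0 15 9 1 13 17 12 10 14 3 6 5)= (0 13 4 2 11 12)(1 15 9)(5 6 17)(7 10 14 16)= [13, 15, 11, 3, 2, 6, 17, 10, 8, 1, 14, 12, 0, 4, 16, 9, 7, 5]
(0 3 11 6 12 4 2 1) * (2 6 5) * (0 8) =[3, 8, 1, 11, 6, 2, 12, 7, 0, 9, 10, 5, 4] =(0 3 11 5 2 1 8)(4 6 12)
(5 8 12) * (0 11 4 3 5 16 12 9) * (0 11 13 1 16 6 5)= (0 13 1 16 12 6 5 8 9 11 4 3)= [13, 16, 2, 0, 3, 8, 5, 7, 9, 11, 10, 4, 6, 1, 14, 15, 12]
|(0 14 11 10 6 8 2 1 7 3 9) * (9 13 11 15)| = 36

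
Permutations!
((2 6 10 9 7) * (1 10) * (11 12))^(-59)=((1 10 9 7 2 6)(11 12))^(-59)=(1 10 9 7 2 6)(11 12)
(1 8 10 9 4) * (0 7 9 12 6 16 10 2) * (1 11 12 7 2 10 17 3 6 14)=(0 2)(1 8 10 7 9 4 11 12 14)(3 6 16 17)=[2, 8, 0, 6, 11, 5, 16, 9, 10, 4, 7, 12, 14, 13, 1, 15, 17, 3]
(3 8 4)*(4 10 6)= (3 8 10 6 4)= [0, 1, 2, 8, 3, 5, 4, 7, 10, 9, 6]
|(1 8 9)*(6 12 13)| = |(1 8 9)(6 12 13)| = 3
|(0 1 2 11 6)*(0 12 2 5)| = |(0 1 5)(2 11 6 12)| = 12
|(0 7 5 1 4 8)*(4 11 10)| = |(0 7 5 1 11 10 4 8)| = 8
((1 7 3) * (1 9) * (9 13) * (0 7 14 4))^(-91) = (0 1 3 4 9 7 14 13)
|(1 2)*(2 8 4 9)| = |(1 8 4 9 2)| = 5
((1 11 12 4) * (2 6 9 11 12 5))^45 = ((1 12 4)(2 6 9 11 5))^45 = (12)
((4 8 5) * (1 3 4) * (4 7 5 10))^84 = ((1 3 7 5)(4 8 10))^84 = (10)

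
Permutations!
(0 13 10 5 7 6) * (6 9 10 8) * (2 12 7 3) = [13, 1, 12, 2, 4, 3, 0, 9, 6, 10, 5, 11, 7, 8] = (0 13 8 6)(2 12 7 9 10 5 3)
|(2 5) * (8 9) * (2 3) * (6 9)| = |(2 5 3)(6 9 8)| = 3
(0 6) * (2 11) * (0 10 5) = (0 6 10 5)(2 11) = [6, 1, 11, 3, 4, 0, 10, 7, 8, 9, 5, 2]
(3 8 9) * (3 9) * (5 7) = (9)(3 8)(5 7) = [0, 1, 2, 8, 4, 7, 6, 5, 3, 9]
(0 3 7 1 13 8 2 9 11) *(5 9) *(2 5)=(0 3 7 1 13 8 5 9 11)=[3, 13, 2, 7, 4, 9, 6, 1, 5, 11, 10, 0, 12, 8]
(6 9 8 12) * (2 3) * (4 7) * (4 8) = (2 3)(4 7 8 12 6 9) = [0, 1, 3, 2, 7, 5, 9, 8, 12, 4, 10, 11, 6]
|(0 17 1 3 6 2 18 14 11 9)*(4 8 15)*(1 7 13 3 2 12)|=39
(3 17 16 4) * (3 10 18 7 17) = (4 10 18 7 17 16) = [0, 1, 2, 3, 10, 5, 6, 17, 8, 9, 18, 11, 12, 13, 14, 15, 4, 16, 7]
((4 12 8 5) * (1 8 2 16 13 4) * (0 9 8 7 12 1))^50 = ((0 9 8 5)(1 7 12 2 16 13 4))^50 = (0 8)(1 7 12 2 16 13 4)(5 9)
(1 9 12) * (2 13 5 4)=(1 9 12)(2 13 5 4)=[0, 9, 13, 3, 2, 4, 6, 7, 8, 12, 10, 11, 1, 5]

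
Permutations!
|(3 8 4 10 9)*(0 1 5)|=15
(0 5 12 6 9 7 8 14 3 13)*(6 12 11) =(0 5 11 6 9 7 8 14 3 13) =[5, 1, 2, 13, 4, 11, 9, 8, 14, 7, 10, 6, 12, 0, 3]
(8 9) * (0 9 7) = (0 9 8 7) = [9, 1, 2, 3, 4, 5, 6, 0, 7, 8]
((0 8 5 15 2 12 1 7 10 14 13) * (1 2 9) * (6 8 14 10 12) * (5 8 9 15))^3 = ((15)(0 14 13)(1 7 12 2 6 9))^3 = (15)(1 2)(6 7)(9 12)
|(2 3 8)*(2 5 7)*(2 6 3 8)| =6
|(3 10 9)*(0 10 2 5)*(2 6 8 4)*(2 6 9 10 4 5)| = |(10)(0 4 6 8 5)(3 9)| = 10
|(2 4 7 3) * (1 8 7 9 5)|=|(1 8 7 3 2 4 9 5)|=8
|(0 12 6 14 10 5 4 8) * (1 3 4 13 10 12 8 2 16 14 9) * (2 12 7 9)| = 30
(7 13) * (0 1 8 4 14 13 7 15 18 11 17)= [1, 8, 2, 3, 14, 5, 6, 7, 4, 9, 10, 17, 12, 15, 13, 18, 16, 0, 11]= (0 1 8 4 14 13 15 18 11 17)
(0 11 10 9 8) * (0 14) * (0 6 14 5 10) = (0 11)(5 10 9 8)(6 14) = [11, 1, 2, 3, 4, 10, 14, 7, 5, 8, 9, 0, 12, 13, 6]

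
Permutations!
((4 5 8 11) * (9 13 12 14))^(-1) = ((4 5 8 11)(9 13 12 14))^(-1) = (4 11 8 5)(9 14 12 13)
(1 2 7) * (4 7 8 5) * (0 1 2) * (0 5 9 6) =[1, 5, 8, 3, 7, 4, 0, 2, 9, 6] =(0 1 5 4 7 2 8 9 6)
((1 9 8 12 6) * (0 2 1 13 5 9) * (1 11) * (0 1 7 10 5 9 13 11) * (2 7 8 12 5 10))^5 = ((0 7 2)(5 13 9 12 6 11 8))^5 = (0 2 7)(5 11 12 13 8 6 9)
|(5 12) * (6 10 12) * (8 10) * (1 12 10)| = |(1 12 5 6 8)| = 5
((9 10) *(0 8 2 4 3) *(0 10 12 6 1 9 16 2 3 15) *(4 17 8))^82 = ((0 4 15)(1 9 12 6)(2 17 8 3 10 16))^82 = (0 4 15)(1 12)(2 10 8)(3 17 16)(6 9)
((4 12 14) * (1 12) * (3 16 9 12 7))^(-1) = (1 4 14 12 9 16 3 7)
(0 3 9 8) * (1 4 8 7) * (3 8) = (0 8)(1 4 3 9 7) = [8, 4, 2, 9, 3, 5, 6, 1, 0, 7]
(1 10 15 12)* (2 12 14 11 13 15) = (1 10 2 12)(11 13 15 14) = [0, 10, 12, 3, 4, 5, 6, 7, 8, 9, 2, 13, 1, 15, 11, 14]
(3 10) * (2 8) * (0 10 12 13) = (0 10 3 12 13)(2 8) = [10, 1, 8, 12, 4, 5, 6, 7, 2, 9, 3, 11, 13, 0]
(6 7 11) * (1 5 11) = (1 5 11 6 7) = [0, 5, 2, 3, 4, 11, 7, 1, 8, 9, 10, 6]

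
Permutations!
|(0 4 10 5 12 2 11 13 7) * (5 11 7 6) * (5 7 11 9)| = 11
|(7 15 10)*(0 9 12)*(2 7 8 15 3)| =|(0 9 12)(2 7 3)(8 15 10)| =3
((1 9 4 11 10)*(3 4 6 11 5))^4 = ((1 9 6 11 10)(3 4 5))^4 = (1 10 11 6 9)(3 4 5)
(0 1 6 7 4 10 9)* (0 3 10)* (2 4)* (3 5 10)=(0 1 6 7 2 4)(5 10 9)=[1, 6, 4, 3, 0, 10, 7, 2, 8, 5, 9]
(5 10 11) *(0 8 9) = [8, 1, 2, 3, 4, 10, 6, 7, 9, 0, 11, 5] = (0 8 9)(5 10 11)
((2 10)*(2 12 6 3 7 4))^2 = ((2 10 12 6 3 7 4))^2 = (2 12 3 4 10 6 7)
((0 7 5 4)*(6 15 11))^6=(15)(0 5)(4 7)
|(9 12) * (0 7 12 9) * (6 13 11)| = |(0 7 12)(6 13 11)| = 3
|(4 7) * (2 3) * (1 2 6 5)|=10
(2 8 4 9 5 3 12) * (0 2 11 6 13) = (0 2 8 4 9 5 3 12 11 6 13) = [2, 1, 8, 12, 9, 3, 13, 7, 4, 5, 10, 6, 11, 0]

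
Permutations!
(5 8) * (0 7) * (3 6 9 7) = (0 3 6 9 7)(5 8) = [3, 1, 2, 6, 4, 8, 9, 0, 5, 7]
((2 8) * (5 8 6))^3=(2 8 5 6)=((2 6 5 8))^3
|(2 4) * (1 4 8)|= |(1 4 2 8)|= 4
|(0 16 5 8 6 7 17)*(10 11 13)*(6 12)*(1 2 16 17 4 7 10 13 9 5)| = 42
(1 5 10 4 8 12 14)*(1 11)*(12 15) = (1 5 10 4 8 15 12 14 11) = [0, 5, 2, 3, 8, 10, 6, 7, 15, 9, 4, 1, 14, 13, 11, 12]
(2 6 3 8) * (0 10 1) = [10, 0, 6, 8, 4, 5, 3, 7, 2, 9, 1] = (0 10 1)(2 6 3 8)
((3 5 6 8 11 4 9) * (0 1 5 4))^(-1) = (0 11 8 6 5 1)(3 9 4)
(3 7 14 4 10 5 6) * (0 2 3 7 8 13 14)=(0 2 3 8 13 14 4 10 5 6 7)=[2, 1, 3, 8, 10, 6, 7, 0, 13, 9, 5, 11, 12, 14, 4]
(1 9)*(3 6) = [0, 9, 2, 6, 4, 5, 3, 7, 8, 1] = (1 9)(3 6)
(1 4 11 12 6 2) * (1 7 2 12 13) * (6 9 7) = [0, 4, 6, 3, 11, 5, 12, 2, 8, 7, 10, 13, 9, 1] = (1 4 11 13)(2 6 12 9 7)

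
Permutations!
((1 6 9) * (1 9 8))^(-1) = ((9)(1 6 8))^(-1) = (9)(1 8 6)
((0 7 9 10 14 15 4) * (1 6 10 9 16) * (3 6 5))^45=((0 7 16 1 5 3 6 10 14 15 4))^45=(0 7 16 1 5 3 6 10 14 15 4)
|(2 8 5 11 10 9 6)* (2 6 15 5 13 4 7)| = 5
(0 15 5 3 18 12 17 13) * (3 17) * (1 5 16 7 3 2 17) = (0 15 16 7 3 18 12 2 17 13)(1 5) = [15, 5, 17, 18, 4, 1, 6, 3, 8, 9, 10, 11, 2, 0, 14, 16, 7, 13, 12]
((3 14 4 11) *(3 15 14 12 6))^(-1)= (3 6 12)(4 14 15 11)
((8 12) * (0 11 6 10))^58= (12)(0 6)(10 11)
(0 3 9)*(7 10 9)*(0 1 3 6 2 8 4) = (0 6 2 8 4)(1 3 7 10 9) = [6, 3, 8, 7, 0, 5, 2, 10, 4, 1, 9]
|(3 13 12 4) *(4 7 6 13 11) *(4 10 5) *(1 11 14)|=28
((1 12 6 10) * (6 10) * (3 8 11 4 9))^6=((1 12 10)(3 8 11 4 9))^6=(12)(3 8 11 4 9)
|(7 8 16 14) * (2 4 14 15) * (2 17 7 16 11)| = 9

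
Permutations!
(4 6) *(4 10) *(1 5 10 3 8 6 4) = (1 5 10)(3 8 6) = [0, 5, 2, 8, 4, 10, 3, 7, 6, 9, 1]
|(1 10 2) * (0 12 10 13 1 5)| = |(0 12 10 2 5)(1 13)| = 10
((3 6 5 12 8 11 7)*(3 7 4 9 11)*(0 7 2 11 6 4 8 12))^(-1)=(12)(0 5 6 9 4 3 8 11 2 7)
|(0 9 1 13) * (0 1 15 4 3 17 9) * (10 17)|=6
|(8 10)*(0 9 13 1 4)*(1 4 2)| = |(0 9 13 4)(1 2)(8 10)| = 4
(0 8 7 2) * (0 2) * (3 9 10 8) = [3, 1, 2, 9, 4, 5, 6, 0, 7, 10, 8] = (0 3 9 10 8 7)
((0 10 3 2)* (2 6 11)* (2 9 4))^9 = (0 10 3 6 11 9 4 2)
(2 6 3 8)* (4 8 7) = (2 6 3 7 4 8) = [0, 1, 6, 7, 8, 5, 3, 4, 2]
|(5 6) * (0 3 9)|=6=|(0 3 9)(5 6)|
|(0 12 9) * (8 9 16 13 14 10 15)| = |(0 12 16 13 14 10 15 8 9)| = 9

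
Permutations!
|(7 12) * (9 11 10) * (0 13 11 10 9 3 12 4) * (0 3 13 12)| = 20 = |(0 12 7 4 3)(9 10 13 11)|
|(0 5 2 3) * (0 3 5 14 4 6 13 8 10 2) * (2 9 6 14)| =30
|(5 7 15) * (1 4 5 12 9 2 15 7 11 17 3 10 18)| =8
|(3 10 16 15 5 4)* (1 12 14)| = |(1 12 14)(3 10 16 15 5 4)| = 6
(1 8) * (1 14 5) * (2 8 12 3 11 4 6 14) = (1 12 3 11 4 6 14 5)(2 8) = [0, 12, 8, 11, 6, 1, 14, 7, 2, 9, 10, 4, 3, 13, 5]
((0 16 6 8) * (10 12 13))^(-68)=(16)(10 12 13)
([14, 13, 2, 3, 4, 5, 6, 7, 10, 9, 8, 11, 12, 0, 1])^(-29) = (0 13 1 14)(8 10)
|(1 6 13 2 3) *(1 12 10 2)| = 12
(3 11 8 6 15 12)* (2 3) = (2 3 11 8 6 15 12) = [0, 1, 3, 11, 4, 5, 15, 7, 6, 9, 10, 8, 2, 13, 14, 12]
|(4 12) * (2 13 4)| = 4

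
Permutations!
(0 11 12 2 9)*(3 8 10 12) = (0 11 3 8 10 12 2 9) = [11, 1, 9, 8, 4, 5, 6, 7, 10, 0, 12, 3, 2]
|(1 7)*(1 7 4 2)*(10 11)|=6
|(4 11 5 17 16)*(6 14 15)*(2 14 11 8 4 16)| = 14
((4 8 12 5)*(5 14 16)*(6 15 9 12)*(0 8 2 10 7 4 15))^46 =((0 8 6)(2 10 7 4)(5 15 9 12 14 16))^46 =(0 8 6)(2 7)(4 10)(5 14 9)(12 15 16)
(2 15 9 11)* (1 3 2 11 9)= [0, 3, 15, 2, 4, 5, 6, 7, 8, 9, 10, 11, 12, 13, 14, 1]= (1 3 2 15)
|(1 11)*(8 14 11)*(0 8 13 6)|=7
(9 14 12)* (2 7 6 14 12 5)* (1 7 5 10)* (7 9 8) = (1 9 12 8 7 6 14 10)(2 5) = [0, 9, 5, 3, 4, 2, 14, 6, 7, 12, 1, 11, 8, 13, 10]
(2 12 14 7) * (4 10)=(2 12 14 7)(4 10)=[0, 1, 12, 3, 10, 5, 6, 2, 8, 9, 4, 11, 14, 13, 7]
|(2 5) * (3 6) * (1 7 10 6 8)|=6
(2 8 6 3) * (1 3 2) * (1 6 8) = [0, 3, 1, 6, 4, 5, 2, 7, 8] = (8)(1 3 6 2)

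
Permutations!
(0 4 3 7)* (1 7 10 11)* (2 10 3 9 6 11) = [4, 7, 10, 3, 9, 5, 11, 0, 8, 6, 2, 1] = (0 4 9 6 11 1 7)(2 10)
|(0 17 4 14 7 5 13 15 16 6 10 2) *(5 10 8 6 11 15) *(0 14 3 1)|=|(0 17 4 3 1)(2 14 7 10)(5 13)(6 8)(11 15 16)|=60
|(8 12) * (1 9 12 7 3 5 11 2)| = 9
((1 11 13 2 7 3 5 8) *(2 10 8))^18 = ((1 11 13 10 8)(2 7 3 5))^18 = (1 10 11 8 13)(2 3)(5 7)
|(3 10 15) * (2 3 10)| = |(2 3)(10 15)| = 2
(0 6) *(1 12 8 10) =(0 6)(1 12 8 10) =[6, 12, 2, 3, 4, 5, 0, 7, 10, 9, 1, 11, 8]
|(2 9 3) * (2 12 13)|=|(2 9 3 12 13)|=5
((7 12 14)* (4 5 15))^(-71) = (4 5 15)(7 12 14)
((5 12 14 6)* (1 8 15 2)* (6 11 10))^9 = (1 8 15 2)(5 11)(6 14)(10 12)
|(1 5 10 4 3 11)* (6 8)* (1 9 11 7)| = |(1 5 10 4 3 7)(6 8)(9 11)| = 6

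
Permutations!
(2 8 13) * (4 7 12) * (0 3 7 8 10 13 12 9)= (0 3 7 9)(2 10 13)(4 8 12)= [3, 1, 10, 7, 8, 5, 6, 9, 12, 0, 13, 11, 4, 2]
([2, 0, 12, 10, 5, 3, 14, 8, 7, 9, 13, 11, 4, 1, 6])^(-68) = (14)(0 5 1 4 13 12 10 2 3)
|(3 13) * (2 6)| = 2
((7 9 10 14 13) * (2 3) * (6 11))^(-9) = ((2 3)(6 11)(7 9 10 14 13))^(-9) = (2 3)(6 11)(7 9 10 14 13)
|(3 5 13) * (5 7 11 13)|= |(3 7 11 13)|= 4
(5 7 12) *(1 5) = (1 5 7 12) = [0, 5, 2, 3, 4, 7, 6, 12, 8, 9, 10, 11, 1]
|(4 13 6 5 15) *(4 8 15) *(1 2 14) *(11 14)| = |(1 2 11 14)(4 13 6 5)(8 15)| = 4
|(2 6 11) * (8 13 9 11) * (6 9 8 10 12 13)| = |(2 9 11)(6 10 12 13 8)| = 15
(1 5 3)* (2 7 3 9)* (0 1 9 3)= (0 1 5 3 9 2 7)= [1, 5, 7, 9, 4, 3, 6, 0, 8, 2]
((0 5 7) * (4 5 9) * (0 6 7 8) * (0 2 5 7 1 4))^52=(9)(2 5 8)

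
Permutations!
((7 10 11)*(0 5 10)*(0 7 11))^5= ((11)(0 5 10))^5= (11)(0 10 5)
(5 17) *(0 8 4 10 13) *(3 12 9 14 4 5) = (0 8 5 17 3 12 9 14 4 10 13) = [8, 1, 2, 12, 10, 17, 6, 7, 5, 14, 13, 11, 9, 0, 4, 15, 16, 3]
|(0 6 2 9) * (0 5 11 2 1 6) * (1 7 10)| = 4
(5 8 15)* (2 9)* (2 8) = [0, 1, 9, 3, 4, 2, 6, 7, 15, 8, 10, 11, 12, 13, 14, 5] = (2 9 8 15 5)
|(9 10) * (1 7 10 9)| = |(1 7 10)| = 3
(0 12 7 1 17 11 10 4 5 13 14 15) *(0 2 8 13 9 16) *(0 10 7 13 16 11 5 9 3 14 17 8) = [12, 8, 0, 14, 9, 3, 6, 1, 16, 11, 4, 7, 13, 17, 15, 2, 10, 5] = (0 12 13 17 5 3 14 15 2)(1 8 16 10 4 9 11 7)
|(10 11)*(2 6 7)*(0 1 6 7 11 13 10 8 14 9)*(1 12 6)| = 14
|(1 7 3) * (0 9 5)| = |(0 9 5)(1 7 3)| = 3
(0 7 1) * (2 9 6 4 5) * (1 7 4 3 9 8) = [4, 0, 8, 9, 5, 2, 3, 7, 1, 6] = (0 4 5 2 8 1)(3 9 6)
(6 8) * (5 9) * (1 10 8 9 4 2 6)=(1 10 8)(2 6 9 5 4)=[0, 10, 6, 3, 2, 4, 9, 7, 1, 5, 8]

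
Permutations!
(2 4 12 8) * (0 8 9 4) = (0 8 2)(4 12 9) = [8, 1, 0, 3, 12, 5, 6, 7, 2, 4, 10, 11, 9]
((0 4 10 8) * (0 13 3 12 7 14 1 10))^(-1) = ((0 4)(1 10 8 13 3 12 7 14))^(-1) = (0 4)(1 14 7 12 3 13 8 10)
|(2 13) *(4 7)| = |(2 13)(4 7)| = 2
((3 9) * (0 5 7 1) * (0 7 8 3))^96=(0 5 8 3 9)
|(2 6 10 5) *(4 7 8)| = 12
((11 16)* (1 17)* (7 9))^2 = (17)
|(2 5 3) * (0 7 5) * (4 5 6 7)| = |(0 4 5 3 2)(6 7)| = 10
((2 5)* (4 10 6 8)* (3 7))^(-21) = ((2 5)(3 7)(4 10 6 8))^(-21) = (2 5)(3 7)(4 8 6 10)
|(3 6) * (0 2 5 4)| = 4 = |(0 2 5 4)(3 6)|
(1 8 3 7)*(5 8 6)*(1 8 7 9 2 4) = (1 6 5 7 8 3 9 2 4) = [0, 6, 4, 9, 1, 7, 5, 8, 3, 2]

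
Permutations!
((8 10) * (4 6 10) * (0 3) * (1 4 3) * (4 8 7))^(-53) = ((0 1 8 3)(4 6 10 7))^(-53) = (0 3 8 1)(4 7 10 6)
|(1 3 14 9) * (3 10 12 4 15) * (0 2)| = |(0 2)(1 10 12 4 15 3 14 9)| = 8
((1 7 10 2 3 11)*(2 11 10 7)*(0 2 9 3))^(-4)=((0 2)(1 9 3 10 11))^(-4)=(1 9 3 10 11)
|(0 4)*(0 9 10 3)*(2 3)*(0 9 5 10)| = |(0 4 5 10 2 3 9)| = 7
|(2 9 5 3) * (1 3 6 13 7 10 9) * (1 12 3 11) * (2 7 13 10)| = 4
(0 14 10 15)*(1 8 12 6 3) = (0 14 10 15)(1 8 12 6 3) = [14, 8, 2, 1, 4, 5, 3, 7, 12, 9, 15, 11, 6, 13, 10, 0]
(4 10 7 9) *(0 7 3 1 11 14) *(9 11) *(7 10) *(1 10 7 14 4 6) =[7, 9, 2, 10, 14, 5, 1, 11, 8, 6, 3, 4, 12, 13, 0] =(0 7 11 4 14)(1 9 6)(3 10)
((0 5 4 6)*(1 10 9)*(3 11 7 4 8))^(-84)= ((0 5 8 3 11 7 4 6)(1 10 9))^(-84)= (0 11)(3 6)(4 8)(5 7)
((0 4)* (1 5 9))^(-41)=(0 4)(1 5 9)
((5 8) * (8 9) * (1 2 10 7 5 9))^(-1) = (1 5 7 10 2)(8 9)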